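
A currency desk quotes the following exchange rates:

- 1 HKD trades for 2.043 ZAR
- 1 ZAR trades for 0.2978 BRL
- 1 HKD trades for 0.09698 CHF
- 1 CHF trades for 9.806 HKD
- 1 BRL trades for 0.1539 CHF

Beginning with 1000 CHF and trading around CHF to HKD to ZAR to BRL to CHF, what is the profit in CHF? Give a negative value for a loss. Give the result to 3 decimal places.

1000 CHF × 9.806 = 9806 HKD
9806 HKD × 2.043 = 20033.658 ZAR
20033.658 ZAR × 0.2978 = 5966.0233524 BRL
5966.0233524 BRL × 0.1539 = 918.17099393436 CHF
Net change: 918.17099393436 − 1000 = -81.82900606564 CHF

-81.829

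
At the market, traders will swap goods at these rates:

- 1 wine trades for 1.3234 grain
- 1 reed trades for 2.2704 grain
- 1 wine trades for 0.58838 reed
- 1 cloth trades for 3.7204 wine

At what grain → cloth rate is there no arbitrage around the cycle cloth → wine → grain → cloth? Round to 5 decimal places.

0.20310

Known legs of the cycle: 3.7204 × 1.3234 = 4.92357736
For no arbitrage the full-cycle product must be 1, so the missing rate is 1 / 4.92357736 ≈ 0.2031044.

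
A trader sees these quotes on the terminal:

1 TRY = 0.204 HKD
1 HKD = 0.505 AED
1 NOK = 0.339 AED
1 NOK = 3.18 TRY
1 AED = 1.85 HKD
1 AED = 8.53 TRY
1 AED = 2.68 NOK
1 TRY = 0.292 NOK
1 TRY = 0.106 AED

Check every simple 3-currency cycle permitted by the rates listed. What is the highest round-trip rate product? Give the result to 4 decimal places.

0.9034

AED→NOK→TRY→AED: 2.68 × 3.18 × 0.106 = 0.90337
AED→TRY→HKD→AED: 8.53 × 0.204 × 0.505 = 0.87876
AED→TRY→NOK→AED: 8.53 × 0.292 × 0.339 = 0.84437
Maximum is AED→NOK→TRY→AED at 0.9034; no arbitrage — every cycle loses value.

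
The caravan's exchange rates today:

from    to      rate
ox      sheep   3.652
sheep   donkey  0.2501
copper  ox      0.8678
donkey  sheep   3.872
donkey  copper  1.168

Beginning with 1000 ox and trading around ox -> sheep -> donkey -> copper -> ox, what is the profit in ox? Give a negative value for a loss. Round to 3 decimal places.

1000 ox × 3.652 = 3652 sheep
3652 sheep × 0.2501 = 913.3652 donkey
913.3652 donkey × 1.168 = 1066.8105536 copper
1066.8105536 copper × 0.8678 = 925.77819841408 ox
Net change: 925.77819841408 − 1000 = -74.22180158592 ox

-74.222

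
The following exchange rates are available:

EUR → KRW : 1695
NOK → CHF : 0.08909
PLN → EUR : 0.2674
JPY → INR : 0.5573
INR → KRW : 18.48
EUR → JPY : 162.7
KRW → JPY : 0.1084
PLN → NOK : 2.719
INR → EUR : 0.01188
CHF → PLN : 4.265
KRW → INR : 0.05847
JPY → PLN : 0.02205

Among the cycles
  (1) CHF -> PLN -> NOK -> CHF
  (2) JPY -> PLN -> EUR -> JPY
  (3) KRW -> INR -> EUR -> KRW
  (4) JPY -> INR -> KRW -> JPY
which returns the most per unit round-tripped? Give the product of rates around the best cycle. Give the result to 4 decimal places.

(1) 4.265 × 2.719 × 0.08909 = 1.03314
(2) 0.02205 × 0.2674 × 162.7 = 0.95931
(3) 0.05847 × 0.01188 × 1695 = 1.17739
(4) 0.5573 × 18.48 × 0.1084 = 1.11640
Highest is cycle (3) at 1.1774 (>1, arbitrage).

1.1774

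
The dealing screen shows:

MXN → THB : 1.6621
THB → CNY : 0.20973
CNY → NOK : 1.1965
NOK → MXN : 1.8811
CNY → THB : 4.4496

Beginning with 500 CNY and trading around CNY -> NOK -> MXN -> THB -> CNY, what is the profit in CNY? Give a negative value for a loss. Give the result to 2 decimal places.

500 CNY × 1.1965 = 598.25 NOK
598.25 NOK × 1.8811 = 1125.368075 MXN
1125.368075 MXN × 1.6621 = 1870.4742774575 THB
1870.4742774575 THB × 0.20973 = 392.294570211161475 CNY
Net change: 392.294570211161475 − 500 = -107.705429788838525 CNY

-107.71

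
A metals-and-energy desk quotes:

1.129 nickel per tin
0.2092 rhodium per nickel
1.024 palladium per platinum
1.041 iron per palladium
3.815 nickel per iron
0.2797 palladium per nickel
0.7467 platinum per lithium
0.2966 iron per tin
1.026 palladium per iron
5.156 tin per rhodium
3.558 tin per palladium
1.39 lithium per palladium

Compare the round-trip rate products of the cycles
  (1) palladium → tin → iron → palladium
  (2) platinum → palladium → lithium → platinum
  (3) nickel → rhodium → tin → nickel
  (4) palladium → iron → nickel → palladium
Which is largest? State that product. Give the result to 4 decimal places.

1.2178

(1) 3.558 × 0.2966 × 1.026 = 1.08274
(2) 1.024 × 1.39 × 0.7467 = 1.06282
(3) 0.2092 × 5.156 × 1.129 = 1.21778
(4) 1.041 × 3.815 × 0.2797 = 1.11080
Highest is cycle (3) at 1.2178 (>1, arbitrage).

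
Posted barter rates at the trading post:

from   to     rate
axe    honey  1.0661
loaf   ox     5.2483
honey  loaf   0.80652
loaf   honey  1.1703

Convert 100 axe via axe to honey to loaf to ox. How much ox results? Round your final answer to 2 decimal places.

451.27

100 axe × 1.0661 = 106.61 honey
106.61 honey × 0.80652 = 85.9830972 loaf
85.9830972 loaf × 5.2483 = 451.26508903476 ox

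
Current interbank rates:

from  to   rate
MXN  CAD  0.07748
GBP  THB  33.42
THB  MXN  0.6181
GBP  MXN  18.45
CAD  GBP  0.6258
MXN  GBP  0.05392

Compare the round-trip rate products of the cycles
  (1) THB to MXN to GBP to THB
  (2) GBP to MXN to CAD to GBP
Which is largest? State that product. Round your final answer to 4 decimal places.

(1) 0.6181 × 0.05392 × 33.42 = 1.11382
(2) 18.45 × 0.07748 × 0.6258 = 0.89458
Highest is cycle (1) at 1.1138 (>1, arbitrage).

1.1138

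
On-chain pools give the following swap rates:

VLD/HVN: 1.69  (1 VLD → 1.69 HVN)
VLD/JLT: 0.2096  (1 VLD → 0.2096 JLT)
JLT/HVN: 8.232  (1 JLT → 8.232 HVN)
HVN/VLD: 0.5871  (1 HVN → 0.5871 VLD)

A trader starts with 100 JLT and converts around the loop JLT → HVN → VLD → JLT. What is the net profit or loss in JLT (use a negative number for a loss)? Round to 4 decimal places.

1.2998

100 JLT × 8.232 = 823.2 HVN
823.2 HVN × 0.5871 = 483.30072 VLD
483.30072 VLD × 0.2096 = 101.299830912 JLT
Net change: 101.299830912 − 100 = 1.299830912 JLT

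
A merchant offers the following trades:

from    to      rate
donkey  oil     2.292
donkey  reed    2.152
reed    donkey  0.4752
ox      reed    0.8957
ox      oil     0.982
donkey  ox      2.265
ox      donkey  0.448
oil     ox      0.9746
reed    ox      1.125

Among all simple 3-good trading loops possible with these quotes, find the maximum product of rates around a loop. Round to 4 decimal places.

1.0846

donkey→reed→ox→donkey: 2.152 × 1.125 × 0.448 = 1.08461
donkey→oil→ox→donkey: 2.292 × 0.9746 × 0.448 = 1.00073
donkey→ox→reed→donkey: 2.265 × 0.8957 × 0.4752 = 0.96407
Maximum is donkey→reed→ox→donkey at 1.0846; arbitrage exists.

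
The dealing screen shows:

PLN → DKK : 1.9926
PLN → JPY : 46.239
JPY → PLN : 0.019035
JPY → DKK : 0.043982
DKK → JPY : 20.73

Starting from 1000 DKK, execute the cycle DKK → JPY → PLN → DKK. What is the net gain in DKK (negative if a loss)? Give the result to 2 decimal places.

-213.73

1000 DKK × 20.73 = 20730 JPY
20730 JPY × 0.019035 = 394.59555 PLN
394.59555 PLN × 1.9926 = 786.27109293 DKK
Net change: 786.27109293 − 1000 = -213.72890707 DKK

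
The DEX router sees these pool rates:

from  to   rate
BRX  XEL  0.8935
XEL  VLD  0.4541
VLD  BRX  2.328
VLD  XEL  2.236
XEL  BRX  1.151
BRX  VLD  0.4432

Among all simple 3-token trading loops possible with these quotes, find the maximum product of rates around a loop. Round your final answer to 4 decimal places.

VLD→XEL→BRX→VLD: 2.236 × 1.151 × 0.4432 = 1.14064
VLD→BRX→XEL→VLD: 2.328 × 0.8935 × 0.4541 = 0.94456
Maximum is VLD→XEL→BRX→VLD at 1.1406; arbitrage exists.

1.1406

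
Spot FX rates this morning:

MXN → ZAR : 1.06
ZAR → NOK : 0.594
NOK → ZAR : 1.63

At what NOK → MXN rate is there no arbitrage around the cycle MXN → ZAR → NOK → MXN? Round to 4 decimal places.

Known legs of the cycle: 1.06 × 0.594 = 0.62964
For no arbitrage the full-cycle product must be 1, so the missing rate is 1 / 0.62964 ≈ 1.588209.

1.5882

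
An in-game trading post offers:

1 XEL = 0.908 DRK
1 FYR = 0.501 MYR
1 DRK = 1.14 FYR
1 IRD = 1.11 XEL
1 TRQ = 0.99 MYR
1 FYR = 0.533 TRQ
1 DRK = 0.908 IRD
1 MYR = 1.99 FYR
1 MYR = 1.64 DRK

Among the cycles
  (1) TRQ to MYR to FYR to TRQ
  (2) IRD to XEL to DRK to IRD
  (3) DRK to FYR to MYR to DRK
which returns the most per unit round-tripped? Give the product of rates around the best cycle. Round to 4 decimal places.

(1) 0.99 × 1.99 × 0.533 = 1.05006
(2) 1.11 × 0.908 × 0.908 = 0.91516
(3) 1.14 × 0.501 × 1.64 = 0.93667
Highest is cycle (1) at 1.0501 (>1, arbitrage).

1.0501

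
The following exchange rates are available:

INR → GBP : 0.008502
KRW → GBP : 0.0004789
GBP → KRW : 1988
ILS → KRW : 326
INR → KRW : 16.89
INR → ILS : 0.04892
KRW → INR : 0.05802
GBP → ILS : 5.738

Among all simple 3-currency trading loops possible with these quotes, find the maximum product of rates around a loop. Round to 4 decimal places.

GBP→KRW→INR→GBP: 1988 × 0.05802 × 0.008502 = 0.98065
ILS→KRW→INR→ILS: 326 × 0.05802 × 0.04892 = 0.92530
ILS→KRW→GBP→ILS: 326 × 0.0004789 × 5.738 = 0.89582
Maximum is GBP→KRW→INR→GBP at 0.9807; no arbitrage — every cycle loses value.

0.9807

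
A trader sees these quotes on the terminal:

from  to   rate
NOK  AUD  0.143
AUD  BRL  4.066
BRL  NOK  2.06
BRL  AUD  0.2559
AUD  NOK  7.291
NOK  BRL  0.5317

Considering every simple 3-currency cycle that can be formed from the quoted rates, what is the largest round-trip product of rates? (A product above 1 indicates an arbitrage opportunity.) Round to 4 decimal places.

AUD→BRL→NOK→AUD: 4.066 × 2.06 × 0.143 = 1.19776
AUD→NOK→BRL→AUD: 7.291 × 0.5317 × 0.2559 = 0.99203
Maximum is AUD→BRL→NOK→AUD at 1.1978; arbitrage exists.

1.1978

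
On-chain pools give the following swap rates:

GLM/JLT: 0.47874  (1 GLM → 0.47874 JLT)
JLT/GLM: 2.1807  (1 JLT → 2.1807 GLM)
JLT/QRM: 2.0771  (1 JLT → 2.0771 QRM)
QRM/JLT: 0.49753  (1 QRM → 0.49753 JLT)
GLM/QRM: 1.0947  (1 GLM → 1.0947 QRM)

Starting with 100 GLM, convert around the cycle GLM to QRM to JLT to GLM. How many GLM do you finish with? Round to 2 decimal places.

100 GLM × 1.0947 = 109.47 QRM
109.47 QRM × 0.49753 = 54.4646091 JLT
54.4646091 JLT × 2.1807 = 118.77097306437 GLM

118.77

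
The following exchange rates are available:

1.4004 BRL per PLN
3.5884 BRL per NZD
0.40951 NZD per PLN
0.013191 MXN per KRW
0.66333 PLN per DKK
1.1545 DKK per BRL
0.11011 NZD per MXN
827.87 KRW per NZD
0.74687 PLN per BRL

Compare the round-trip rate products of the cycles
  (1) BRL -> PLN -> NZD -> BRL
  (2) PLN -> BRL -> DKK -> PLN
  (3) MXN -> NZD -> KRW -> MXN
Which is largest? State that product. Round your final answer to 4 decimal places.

1.2024

(1) 0.74687 × 0.40951 × 3.5884 = 1.09751
(2) 1.4004 × 1.1545 × 0.66333 = 1.07245
(3) 0.11011 × 827.87 × 0.013191 = 1.20245
Highest is cycle (3) at 1.2024 (>1, arbitrage).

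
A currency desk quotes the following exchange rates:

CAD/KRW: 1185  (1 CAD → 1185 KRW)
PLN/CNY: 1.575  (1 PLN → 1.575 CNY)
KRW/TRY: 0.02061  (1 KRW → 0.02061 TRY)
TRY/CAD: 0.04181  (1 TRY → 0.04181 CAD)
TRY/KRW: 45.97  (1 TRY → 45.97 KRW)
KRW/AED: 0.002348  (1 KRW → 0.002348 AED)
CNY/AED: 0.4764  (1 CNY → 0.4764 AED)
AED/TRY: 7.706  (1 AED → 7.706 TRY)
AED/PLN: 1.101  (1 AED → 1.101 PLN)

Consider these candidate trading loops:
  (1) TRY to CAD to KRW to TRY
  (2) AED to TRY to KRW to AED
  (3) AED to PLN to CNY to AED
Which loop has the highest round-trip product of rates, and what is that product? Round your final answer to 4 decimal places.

(1) 0.04181 × 1185 × 0.02061 = 1.02112
(2) 7.706 × 45.97 × 0.002348 = 0.83177
(3) 1.101 × 1.575 × 0.4764 = 0.82611
Highest is cycle (1) at 1.0211 (>1, arbitrage).

1.0211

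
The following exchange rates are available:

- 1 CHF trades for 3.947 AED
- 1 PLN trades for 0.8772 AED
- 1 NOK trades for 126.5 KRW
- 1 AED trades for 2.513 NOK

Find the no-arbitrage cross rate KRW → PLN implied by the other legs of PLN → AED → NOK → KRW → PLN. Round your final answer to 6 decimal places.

0.003586

Known legs of the cycle: 0.8772 × 2.513 × 126.5 = 278.8570554
For no arbitrage the full-cycle product must be 1, so the missing rate is 1 / 278.8570554 ≈ 0.00358607.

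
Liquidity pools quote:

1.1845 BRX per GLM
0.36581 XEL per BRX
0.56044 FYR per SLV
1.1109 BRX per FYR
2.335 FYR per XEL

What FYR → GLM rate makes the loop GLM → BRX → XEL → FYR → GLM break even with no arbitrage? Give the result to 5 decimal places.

0.98838

Known legs of the cycle: 1.1845 × 0.36581 × 2.335 = 1.011760041575
For no arbitrage the full-cycle product must be 1, so the missing rate is 1 / 1.011760041575 ≈ 0.9883766.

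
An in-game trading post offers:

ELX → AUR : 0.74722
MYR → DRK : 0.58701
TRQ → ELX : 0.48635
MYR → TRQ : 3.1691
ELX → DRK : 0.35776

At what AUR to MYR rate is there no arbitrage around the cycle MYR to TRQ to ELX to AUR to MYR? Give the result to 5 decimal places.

Known legs of the cycle: 3.1691 × 0.48635 × 0.74722 = 1.1516840475877
For no arbitrage the full-cycle product must be 1, so the missing rate is 1 / 1.1516840475877 ≈ 0.8682937.

0.86829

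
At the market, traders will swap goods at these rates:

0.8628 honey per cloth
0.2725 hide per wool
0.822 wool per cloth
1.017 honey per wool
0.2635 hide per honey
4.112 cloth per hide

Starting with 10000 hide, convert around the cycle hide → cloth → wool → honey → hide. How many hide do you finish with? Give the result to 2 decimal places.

9057.88

10000 hide × 4.112 = 41120 cloth
41120 cloth × 0.822 = 33800.64 wool
33800.64 wool × 1.017 = 34375.25088 honey
34375.25088 honey × 0.2635 = 9057.87860688 hide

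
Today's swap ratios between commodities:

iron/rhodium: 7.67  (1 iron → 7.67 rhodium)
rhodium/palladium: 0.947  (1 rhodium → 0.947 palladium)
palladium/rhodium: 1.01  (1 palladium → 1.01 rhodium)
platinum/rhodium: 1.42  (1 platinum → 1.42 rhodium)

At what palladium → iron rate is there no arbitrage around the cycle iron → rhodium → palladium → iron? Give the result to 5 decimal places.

0.13767

Known legs of the cycle: 7.67 × 0.947 = 7.26349
For no arbitrage the full-cycle product must be 1, so the missing rate is 1 / 7.26349 ≈ 0.1376749.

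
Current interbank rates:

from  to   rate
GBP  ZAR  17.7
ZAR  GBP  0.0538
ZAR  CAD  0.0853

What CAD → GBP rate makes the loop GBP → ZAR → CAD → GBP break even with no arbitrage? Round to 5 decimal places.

Known legs of the cycle: 17.7 × 0.0853 = 1.50981
For no arbitrage the full-cycle product must be 1, so the missing rate is 1 / 1.50981 ≈ 0.6623350.

0.66233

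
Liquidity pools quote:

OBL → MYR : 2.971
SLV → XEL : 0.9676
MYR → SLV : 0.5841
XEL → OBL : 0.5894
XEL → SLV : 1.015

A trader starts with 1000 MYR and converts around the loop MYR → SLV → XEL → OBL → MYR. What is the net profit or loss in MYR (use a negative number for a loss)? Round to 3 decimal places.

-10.318

1000 MYR × 0.5841 = 584.1 SLV
584.1 SLV × 0.9676 = 565.17516 XEL
565.17516 XEL × 0.5894 = 333.114239304 OBL
333.114239304 OBL × 2.971 = 989.682404972184 MYR
Net change: 989.682404972184 − 1000 = -10.317595027816 MYR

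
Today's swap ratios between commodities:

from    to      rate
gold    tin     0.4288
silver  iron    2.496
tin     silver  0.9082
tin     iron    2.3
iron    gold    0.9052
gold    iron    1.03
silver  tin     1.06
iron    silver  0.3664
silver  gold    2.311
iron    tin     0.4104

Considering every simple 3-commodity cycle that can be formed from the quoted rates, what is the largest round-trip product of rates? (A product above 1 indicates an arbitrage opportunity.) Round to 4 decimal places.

0.9303

tin→silver→iron→tin: 0.9082 × 2.496 × 0.4104 = 0.93032
tin→silver→gold→tin: 0.9082 × 2.311 × 0.4288 = 0.89999
tin→iron→silver→tin: 2.3 × 0.3664 × 1.06 = 0.89328
tin→iron→gold→tin: 2.3 × 0.9052 × 0.4288 = 0.89274
iron→silver→gold→iron: 0.3664 × 2.311 × 1.03 = 0.87215
Maximum is tin→silver→iron→tin at 0.9303; no arbitrage — every cycle loses value.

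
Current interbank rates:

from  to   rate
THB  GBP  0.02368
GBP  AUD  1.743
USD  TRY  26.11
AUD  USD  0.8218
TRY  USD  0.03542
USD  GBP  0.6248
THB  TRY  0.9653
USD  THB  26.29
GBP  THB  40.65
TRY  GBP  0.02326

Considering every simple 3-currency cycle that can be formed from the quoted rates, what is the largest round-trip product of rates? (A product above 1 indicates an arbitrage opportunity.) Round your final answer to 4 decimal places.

GBP→THB→TRY→GBP: 40.65 × 0.9653 × 0.02326 = 0.91271
TRY→USD→THB→TRY: 0.03542 × 26.29 × 0.9653 = 0.89888
GBP→AUD→USD→GBP: 1.743 × 0.8218 × 0.6248 = 0.89496
Maximum is GBP→THB→TRY→GBP at 0.9127; no arbitrage — every cycle loses value.

0.9127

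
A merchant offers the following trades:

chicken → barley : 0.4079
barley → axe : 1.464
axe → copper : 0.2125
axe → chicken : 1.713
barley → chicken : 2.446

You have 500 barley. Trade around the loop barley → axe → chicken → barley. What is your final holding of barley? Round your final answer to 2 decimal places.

500 barley × 1.464 = 732 axe
732 axe × 1.713 = 1253.916 chicken
1253.916 chicken × 0.4079 = 511.4723364 barley

511.47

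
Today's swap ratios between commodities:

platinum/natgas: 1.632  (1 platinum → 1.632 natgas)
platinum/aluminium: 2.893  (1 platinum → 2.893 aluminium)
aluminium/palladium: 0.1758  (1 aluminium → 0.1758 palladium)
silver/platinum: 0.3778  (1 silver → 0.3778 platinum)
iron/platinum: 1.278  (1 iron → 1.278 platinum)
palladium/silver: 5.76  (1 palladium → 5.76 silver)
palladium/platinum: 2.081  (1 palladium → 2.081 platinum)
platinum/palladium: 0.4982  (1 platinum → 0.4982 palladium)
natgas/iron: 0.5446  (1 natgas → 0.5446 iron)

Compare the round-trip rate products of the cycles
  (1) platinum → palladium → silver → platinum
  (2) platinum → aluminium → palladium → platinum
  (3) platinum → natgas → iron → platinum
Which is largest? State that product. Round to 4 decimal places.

(1) 0.4982 × 5.76 × 0.3778 = 1.08415
(2) 2.893 × 0.1758 × 2.081 = 1.05837
(3) 1.632 × 0.5446 × 1.278 = 1.13587
Highest is cycle (3) at 1.1359 (>1, arbitrage).

1.1359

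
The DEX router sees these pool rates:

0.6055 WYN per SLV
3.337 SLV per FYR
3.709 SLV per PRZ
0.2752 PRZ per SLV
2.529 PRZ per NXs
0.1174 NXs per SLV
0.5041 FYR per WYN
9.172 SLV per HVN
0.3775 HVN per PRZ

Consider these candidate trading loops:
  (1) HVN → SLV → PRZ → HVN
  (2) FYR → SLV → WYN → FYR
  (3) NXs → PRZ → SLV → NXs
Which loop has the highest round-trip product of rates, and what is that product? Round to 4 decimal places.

1.1012

(1) 9.172 × 0.2752 × 0.3775 = 0.95286
(2) 3.337 × 0.6055 × 0.5041 = 1.01856
(3) 2.529 × 3.709 × 0.1174 = 1.10122
Highest is cycle (3) at 1.1012 (>1, arbitrage).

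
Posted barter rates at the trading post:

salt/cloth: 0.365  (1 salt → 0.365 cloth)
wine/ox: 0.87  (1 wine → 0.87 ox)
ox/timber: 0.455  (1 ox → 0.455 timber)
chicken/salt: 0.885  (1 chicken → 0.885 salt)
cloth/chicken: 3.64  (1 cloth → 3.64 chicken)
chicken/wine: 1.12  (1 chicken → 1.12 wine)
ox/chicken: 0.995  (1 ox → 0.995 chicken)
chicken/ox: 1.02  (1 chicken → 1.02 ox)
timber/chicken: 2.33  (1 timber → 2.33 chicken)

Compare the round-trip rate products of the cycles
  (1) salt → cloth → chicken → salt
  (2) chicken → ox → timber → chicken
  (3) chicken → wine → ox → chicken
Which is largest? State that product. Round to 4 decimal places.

(1) 0.365 × 3.64 × 0.885 = 1.17581
(2) 1.02 × 0.455 × 2.33 = 1.08135
(3) 1.12 × 0.87 × 0.995 = 0.96953
Highest is cycle (1) at 1.1758 (>1, arbitrage).

1.1758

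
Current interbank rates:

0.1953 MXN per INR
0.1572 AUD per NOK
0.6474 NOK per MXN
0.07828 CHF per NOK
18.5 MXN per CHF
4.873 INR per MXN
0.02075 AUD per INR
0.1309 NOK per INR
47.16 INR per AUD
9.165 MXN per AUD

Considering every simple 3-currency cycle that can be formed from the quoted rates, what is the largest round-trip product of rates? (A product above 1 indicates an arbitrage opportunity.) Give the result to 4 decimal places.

0.9704

INR→NOK→AUD→INR: 0.1309 × 0.1572 × 47.16 = 0.97043
MXN→NOK→CHF→MXN: 0.6474 × 0.07828 × 18.5 = 0.93755
MXN→NOK→AUD→MXN: 0.6474 × 0.1572 × 9.165 = 0.93273
INR→AUD→MXN→INR: 0.02075 × 9.165 × 4.873 = 0.92672
Maximum is INR→NOK→AUD→INR at 0.9704; no arbitrage — every cycle loses value.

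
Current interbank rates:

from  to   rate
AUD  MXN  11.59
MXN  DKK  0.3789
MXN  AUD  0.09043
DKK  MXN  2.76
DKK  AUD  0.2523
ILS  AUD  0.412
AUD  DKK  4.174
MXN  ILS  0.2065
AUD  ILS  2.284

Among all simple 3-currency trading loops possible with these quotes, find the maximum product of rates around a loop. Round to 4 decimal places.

MXN→DKK→AUD→MXN: 0.3789 × 0.2523 × 11.59 = 1.10796
MXN→AUD→DKK→MXN: 0.09043 × 4.174 × 2.76 = 1.04178
MXN→ILS→AUD→MXN: 0.2065 × 0.412 × 11.59 = 0.98605
Maximum is MXN→DKK→AUD→MXN at 1.1080; arbitrage exists.

1.1080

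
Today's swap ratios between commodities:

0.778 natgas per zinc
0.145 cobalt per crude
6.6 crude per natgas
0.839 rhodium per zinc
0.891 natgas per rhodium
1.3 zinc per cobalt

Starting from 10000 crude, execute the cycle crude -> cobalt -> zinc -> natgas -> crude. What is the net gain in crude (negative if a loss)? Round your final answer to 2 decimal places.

-320.90

10000 crude × 0.145 = 1450 cobalt
1450 cobalt × 1.3 = 1885 zinc
1885 zinc × 0.778 = 1466.53 natgas
1466.53 natgas × 6.6 = 9679.098 crude
Net change: 9679.098 − 10000 = -320.902 crude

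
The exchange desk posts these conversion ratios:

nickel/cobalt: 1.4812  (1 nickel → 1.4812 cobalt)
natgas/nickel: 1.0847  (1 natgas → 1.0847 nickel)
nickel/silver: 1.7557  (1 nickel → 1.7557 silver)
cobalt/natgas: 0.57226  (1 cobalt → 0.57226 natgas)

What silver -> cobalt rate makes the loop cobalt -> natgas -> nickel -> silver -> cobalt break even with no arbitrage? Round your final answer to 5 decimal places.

Known legs of the cycle: 0.57226 × 1.0847 × 1.7557 = 1.0898164019054
For no arbitrage the full-cycle product must be 1, so the missing rate is 1 / 1.0898164019054 ≈ 0.9175857.

0.91759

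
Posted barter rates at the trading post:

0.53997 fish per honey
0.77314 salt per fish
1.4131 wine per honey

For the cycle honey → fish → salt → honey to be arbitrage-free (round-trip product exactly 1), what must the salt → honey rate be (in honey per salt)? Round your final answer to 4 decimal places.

2.3954

Known legs of the cycle: 0.53997 × 0.77314 = 0.4174724058
For no arbitrage the full-cycle product must be 1, so the missing rate is 1 / 0.4174724058 ≈ 2.395368.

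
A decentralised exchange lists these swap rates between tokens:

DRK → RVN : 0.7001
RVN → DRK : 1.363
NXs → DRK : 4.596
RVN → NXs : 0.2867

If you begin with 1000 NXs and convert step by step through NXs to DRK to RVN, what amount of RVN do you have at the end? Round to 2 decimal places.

1000 NXs × 4.596 = 4596 DRK
4596 DRK × 0.7001 = 3217.6596 RVN

3217.66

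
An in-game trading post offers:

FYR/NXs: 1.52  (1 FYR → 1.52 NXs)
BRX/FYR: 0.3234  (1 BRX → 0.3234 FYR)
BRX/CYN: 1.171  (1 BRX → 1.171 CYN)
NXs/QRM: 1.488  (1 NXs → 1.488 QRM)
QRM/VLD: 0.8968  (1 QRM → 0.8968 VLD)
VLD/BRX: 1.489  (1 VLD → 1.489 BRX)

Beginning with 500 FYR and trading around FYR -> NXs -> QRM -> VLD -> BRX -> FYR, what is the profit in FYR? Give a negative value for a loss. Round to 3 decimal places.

500 FYR × 1.52 = 760 NXs
760 NXs × 1.488 = 1130.88 QRM
1130.88 QRM × 0.8968 = 1014.173184 VLD
1014.173184 VLD × 1.489 = 1510.103870976 BRX
1510.103870976 BRX × 0.3234 = 488.3675918736384 FYR
Net change: 488.3675918736384 − 500 = -11.6324081263616 FYR

-11.632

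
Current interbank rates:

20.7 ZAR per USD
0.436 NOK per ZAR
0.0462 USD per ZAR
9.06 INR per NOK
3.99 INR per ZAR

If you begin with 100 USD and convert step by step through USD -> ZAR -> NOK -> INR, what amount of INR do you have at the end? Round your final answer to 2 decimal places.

8176.83

100 USD × 20.7 = 2070 ZAR
2070 ZAR × 0.436 = 902.52 NOK
902.52 NOK × 9.06 = 8176.8312 INR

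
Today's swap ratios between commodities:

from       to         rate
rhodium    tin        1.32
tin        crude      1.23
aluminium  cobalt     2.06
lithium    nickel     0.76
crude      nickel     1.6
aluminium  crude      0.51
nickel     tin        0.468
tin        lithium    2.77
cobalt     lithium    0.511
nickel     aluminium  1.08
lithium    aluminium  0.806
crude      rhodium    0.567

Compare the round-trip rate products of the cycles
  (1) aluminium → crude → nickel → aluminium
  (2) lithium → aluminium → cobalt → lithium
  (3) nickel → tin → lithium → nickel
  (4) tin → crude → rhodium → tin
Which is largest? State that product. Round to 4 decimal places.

0.9852

(1) 0.51 × 1.6 × 1.08 = 0.88128
(2) 0.806 × 2.06 × 0.511 = 0.84844
(3) 0.468 × 2.77 × 0.76 = 0.98523
(4) 1.23 × 0.567 × 1.32 = 0.92058
Highest is cycle (3) at 0.9852 (≤1, no arbitrage).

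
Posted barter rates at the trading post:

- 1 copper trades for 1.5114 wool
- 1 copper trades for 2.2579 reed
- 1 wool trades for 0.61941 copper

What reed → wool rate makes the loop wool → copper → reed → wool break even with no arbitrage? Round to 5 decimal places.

Known legs of the cycle: 0.61941 × 2.2579 = 1.398565839
For no arbitrage the full-cycle product must be 1, so the missing rate is 1 / 1.398565839 ≈ 0.7150182.

0.71502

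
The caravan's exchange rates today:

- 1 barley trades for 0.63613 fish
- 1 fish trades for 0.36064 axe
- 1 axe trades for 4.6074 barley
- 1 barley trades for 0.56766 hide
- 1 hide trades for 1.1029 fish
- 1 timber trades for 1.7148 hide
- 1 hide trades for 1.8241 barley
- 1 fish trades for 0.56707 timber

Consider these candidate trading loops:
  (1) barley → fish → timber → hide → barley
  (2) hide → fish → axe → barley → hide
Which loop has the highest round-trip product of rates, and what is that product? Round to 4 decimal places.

(1) 0.63613 × 0.56707 × 1.7148 × 1.8241 = 1.12835
(2) 1.1029 × 0.36064 × 4.6074 × 0.56766 = 1.04029
Highest is cycle (1) at 1.1284 (>1, arbitrage).

1.1284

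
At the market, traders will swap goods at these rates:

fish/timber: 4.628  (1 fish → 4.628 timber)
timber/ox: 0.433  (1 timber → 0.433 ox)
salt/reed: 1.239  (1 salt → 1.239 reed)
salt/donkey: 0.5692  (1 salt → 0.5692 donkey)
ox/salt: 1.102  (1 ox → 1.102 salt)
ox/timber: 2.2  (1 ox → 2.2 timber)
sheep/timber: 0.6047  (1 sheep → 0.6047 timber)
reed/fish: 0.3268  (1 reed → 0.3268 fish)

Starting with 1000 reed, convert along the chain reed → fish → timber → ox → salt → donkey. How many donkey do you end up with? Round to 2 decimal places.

410.78

1000 reed × 0.3268 = 326.8 fish
326.8 fish × 4.628 = 1512.4304 timber
1512.4304 timber × 0.433 = 654.8823632 ox
654.8823632 ox × 1.102 = 721.6803642464 salt
721.6803642464 salt × 0.5692 = 410.78046332905088 donkey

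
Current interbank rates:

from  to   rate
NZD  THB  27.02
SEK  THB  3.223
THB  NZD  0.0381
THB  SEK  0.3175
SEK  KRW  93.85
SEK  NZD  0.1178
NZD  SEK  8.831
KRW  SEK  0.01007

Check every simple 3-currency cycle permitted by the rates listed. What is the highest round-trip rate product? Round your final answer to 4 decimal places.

SEK→THB→NZD→SEK: 3.223 × 0.0381 × 8.831 = 1.08441
SEK→NZD→THB→SEK: 0.1178 × 27.02 × 0.3175 = 1.01059
Maximum is SEK→THB→NZD→SEK at 1.0844; arbitrage exists.

1.0844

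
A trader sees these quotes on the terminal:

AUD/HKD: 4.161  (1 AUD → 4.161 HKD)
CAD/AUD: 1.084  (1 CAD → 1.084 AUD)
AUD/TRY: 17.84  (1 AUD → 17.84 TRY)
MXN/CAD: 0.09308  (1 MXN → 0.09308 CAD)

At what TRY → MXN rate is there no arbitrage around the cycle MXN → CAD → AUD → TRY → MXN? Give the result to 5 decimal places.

0.55555

Known legs of the cycle: 0.09308 × 1.084 × 17.84 = 1.8000331648
For no arbitrage the full-cycle product must be 1, so the missing rate is 1 / 1.8000331648 ≈ 0.5555453.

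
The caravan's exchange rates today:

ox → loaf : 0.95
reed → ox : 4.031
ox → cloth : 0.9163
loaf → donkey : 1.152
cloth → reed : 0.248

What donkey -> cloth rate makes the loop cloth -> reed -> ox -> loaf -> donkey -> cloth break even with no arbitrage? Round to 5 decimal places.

Known legs of the cycle: 0.248 × 4.031 × 0.95 × 1.152 = 1.0940585472
For no arbitrage the full-cycle product must be 1, so the missing rate is 1 / 1.0940585472 ≈ 0.9140279.

0.91403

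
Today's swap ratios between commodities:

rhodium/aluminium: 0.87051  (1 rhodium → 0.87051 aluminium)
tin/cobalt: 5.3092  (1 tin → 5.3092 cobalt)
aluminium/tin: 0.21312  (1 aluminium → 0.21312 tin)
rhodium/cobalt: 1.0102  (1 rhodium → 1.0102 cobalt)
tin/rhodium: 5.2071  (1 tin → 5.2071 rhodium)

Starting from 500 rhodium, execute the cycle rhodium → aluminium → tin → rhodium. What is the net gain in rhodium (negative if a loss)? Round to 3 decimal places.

-16.981

500 rhodium × 0.87051 = 435.255 aluminium
435.255 aluminium × 0.21312 = 92.7615456 tin
92.7615456 tin × 5.2071 = 483.01864409376 rhodium
Net change: 483.01864409376 − 500 = -16.98135590624 rhodium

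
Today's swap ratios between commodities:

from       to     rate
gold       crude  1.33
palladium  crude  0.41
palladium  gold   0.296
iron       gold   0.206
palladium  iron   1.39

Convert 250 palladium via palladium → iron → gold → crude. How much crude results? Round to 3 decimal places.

250 palladium × 1.39 = 347.5 iron
347.5 iron × 0.206 = 71.585 gold
71.585 gold × 1.33 = 95.20805 crude

95.208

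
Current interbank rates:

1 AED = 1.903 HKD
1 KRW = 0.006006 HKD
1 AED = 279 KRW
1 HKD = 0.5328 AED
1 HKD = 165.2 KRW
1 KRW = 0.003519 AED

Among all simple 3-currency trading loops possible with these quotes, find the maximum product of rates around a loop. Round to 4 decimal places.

1.1063

HKD→KRW→AED→HKD: 165.2 × 0.003519 × 1.903 = 1.10629
HKD→AED→KRW→HKD: 0.5328 × 279 × 0.006006 = 0.89280
Maximum is HKD→KRW→AED→HKD at 1.1063; arbitrage exists.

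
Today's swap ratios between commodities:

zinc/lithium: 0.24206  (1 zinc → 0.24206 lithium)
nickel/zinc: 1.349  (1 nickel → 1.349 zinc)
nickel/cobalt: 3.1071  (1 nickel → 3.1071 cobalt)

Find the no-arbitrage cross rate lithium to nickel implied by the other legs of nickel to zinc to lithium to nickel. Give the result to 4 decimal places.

3.0624

Known legs of the cycle: 1.349 × 0.24206 = 0.32653894
For no arbitrage the full-cycle product must be 1, so the missing rate is 1 / 0.32653894 ≈ 3.062422.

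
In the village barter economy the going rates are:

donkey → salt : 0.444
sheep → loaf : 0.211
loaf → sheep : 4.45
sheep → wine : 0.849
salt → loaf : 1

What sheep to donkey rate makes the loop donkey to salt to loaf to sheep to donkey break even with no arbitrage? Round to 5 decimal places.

0.50612

Known legs of the cycle: 0.444 × 1 × 4.45 = 1.9758
For no arbitrage the full-cycle product must be 1, so the missing rate is 1 / 1.9758 ≈ 0.5061241.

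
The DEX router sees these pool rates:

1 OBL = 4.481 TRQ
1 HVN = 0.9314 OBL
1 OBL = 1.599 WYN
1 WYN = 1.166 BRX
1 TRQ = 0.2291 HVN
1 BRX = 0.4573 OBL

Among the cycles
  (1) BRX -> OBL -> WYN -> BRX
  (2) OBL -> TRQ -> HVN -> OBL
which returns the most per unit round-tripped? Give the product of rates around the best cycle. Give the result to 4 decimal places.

(1) 0.4573 × 1.599 × 1.166 = 0.85261
(2) 4.481 × 0.2291 × 0.9314 = 0.95617
Highest is cycle (2) at 0.9562 (≤1, no arbitrage).

0.9562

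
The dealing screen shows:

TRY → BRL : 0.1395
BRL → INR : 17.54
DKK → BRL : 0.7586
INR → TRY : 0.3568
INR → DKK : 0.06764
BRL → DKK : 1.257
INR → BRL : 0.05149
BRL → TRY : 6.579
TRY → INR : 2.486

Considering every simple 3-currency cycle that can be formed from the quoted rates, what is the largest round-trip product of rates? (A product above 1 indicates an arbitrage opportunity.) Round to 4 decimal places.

0.9000

BRL→INR→DKK→BRL: 17.54 × 0.06764 × 0.7586 = 0.90001
BRL→INR→TRY→BRL: 17.54 × 0.3568 × 0.1395 = 0.87303
BRL→TRY→INR→BRL: 6.579 × 2.486 × 0.05149 = 0.84214
Maximum is BRL→INR→DKK→BRL at 0.9000; no arbitrage — every cycle loses value.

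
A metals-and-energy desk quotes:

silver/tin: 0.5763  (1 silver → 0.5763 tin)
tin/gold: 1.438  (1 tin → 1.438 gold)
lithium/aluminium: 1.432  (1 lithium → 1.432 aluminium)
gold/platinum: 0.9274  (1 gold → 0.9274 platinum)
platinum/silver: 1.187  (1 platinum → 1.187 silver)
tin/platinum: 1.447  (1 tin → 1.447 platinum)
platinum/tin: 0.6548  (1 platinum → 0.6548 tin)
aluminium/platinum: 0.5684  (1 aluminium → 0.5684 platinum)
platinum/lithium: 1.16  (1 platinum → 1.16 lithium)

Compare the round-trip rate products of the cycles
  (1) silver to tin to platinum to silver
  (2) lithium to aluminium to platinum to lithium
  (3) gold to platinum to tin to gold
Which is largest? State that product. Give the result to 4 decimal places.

(1) 0.5763 × 1.447 × 1.187 = 0.98985
(2) 1.432 × 0.5684 × 1.16 = 0.94418
(3) 0.9274 × 0.6548 × 1.438 = 0.87324
Highest is cycle (1) at 0.9898 (≤1, no arbitrage).

0.9898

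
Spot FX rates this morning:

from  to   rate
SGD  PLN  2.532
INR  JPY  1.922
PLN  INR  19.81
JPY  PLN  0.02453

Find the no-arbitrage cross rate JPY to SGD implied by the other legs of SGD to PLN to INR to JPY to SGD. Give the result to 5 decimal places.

Known legs of the cycle: 2.532 × 19.81 × 1.922 = 96.40544424
For no arbitrage the full-cycle product must be 1, so the missing rate is 1 / 96.40544424 ≈ 0.0103729.

0.01037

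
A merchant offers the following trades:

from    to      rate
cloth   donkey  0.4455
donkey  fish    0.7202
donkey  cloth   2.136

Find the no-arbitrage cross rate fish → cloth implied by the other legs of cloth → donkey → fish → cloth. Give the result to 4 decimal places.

3.1167

Known legs of the cycle: 0.4455 × 0.7202 = 0.3208491
For no arbitrage the full-cycle product must be 1, so the missing rate is 1 / 0.3208491 ≈ 3.116730.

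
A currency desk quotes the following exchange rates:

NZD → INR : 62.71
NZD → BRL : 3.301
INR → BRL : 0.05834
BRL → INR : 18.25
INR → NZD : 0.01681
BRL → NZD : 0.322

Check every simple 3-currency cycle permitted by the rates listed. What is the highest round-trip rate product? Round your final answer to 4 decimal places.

NZD→INR→BRL→NZD: 62.71 × 0.05834 × 0.322 = 1.17804
NZD→BRL→INR→NZD: 3.301 × 18.25 × 0.01681 = 1.01269
Maximum is NZD→INR→BRL→NZD at 1.1780; arbitrage exists.

1.1780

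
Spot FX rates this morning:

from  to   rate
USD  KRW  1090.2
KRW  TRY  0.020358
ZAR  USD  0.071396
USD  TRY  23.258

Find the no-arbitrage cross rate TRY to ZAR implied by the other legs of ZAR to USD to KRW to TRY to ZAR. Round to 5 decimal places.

0.63108

Known legs of the cycle: 0.071396 × 1090.2 × 0.020358 = 1.5845836430736
For no arbitrage the full-cycle product must be 1, so the missing rate is 1 / 1.5845836430736 ≈ 0.6310806.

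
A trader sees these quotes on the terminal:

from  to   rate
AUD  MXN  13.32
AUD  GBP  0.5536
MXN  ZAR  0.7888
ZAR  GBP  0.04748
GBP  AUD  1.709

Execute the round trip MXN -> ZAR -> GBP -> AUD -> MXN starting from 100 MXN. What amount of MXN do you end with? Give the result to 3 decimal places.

100 MXN × 0.7888 = 78.88 ZAR
78.88 ZAR × 0.04748 = 3.7452224 GBP
3.7452224 GBP × 1.709 = 6.4005850816 AUD
6.4005850816 AUD × 13.32 = 85.255793286912 MXN

85.256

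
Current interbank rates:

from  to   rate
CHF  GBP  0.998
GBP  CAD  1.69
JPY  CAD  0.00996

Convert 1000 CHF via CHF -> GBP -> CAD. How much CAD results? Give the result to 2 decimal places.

1686.62

1000 CHF × 0.998 = 998 GBP
998 GBP × 1.69 = 1686.62 CAD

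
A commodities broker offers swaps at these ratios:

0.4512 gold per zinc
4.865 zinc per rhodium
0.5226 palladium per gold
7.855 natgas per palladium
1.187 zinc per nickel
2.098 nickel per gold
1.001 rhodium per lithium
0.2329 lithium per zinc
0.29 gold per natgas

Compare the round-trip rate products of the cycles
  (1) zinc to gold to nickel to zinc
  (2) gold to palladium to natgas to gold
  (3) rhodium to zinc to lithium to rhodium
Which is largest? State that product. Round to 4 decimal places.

1.1905

(1) 0.4512 × 2.098 × 1.187 = 1.12364
(2) 0.5226 × 7.855 × 0.29 = 1.19046
(3) 4.865 × 0.2329 × 1.001 = 1.13419
Highest is cycle (2) at 1.1905 (>1, arbitrage).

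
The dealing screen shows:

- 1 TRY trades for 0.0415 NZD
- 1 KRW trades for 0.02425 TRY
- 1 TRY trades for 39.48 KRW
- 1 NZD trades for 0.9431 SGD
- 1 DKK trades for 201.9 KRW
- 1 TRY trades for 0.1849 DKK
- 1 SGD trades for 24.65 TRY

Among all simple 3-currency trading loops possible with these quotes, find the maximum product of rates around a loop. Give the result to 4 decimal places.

NZD→SGD→TRY→NZD: 0.9431 × 24.65 × 0.0415 = 0.96477
DKK→KRW→TRY→DKK: 201.9 × 0.02425 × 0.1849 = 0.90528
Maximum is NZD→SGD→TRY→NZD at 0.9648; no arbitrage — every cycle loses value.

0.9648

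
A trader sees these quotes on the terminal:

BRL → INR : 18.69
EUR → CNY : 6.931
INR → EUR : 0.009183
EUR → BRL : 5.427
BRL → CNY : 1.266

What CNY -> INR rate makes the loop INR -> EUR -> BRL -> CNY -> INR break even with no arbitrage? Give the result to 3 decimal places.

Known legs of the cycle: 0.009183 × 5.427 × 1.266 = 0.063092554506
For no arbitrage the full-cycle product must be 1, so the missing rate is 1 / 0.063092554506 ≈ 15.84973.

15.850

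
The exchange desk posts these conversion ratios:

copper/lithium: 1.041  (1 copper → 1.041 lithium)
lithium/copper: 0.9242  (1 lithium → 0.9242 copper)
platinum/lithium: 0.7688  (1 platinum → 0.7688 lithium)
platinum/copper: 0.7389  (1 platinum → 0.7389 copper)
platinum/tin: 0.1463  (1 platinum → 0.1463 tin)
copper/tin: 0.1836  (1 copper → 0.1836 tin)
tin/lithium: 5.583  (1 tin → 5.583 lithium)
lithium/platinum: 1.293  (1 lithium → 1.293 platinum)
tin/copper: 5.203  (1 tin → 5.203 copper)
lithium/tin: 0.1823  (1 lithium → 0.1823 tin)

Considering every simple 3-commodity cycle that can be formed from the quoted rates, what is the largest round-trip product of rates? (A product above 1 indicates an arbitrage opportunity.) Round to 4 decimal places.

lithium→platinum→tin→lithium: 1.293 × 0.1463 × 5.583 = 1.05611
copper→lithium→platinum→copper: 1.041 × 1.293 × 0.7389 = 0.99457
copper→lithium→tin→copper: 1.041 × 0.1823 × 5.203 = 0.98740
copper→tin→lithium→copper: 0.1836 × 5.583 × 0.9242 = 0.94734
Maximum is lithium→platinum→tin→lithium at 1.0561; arbitrage exists.

1.0561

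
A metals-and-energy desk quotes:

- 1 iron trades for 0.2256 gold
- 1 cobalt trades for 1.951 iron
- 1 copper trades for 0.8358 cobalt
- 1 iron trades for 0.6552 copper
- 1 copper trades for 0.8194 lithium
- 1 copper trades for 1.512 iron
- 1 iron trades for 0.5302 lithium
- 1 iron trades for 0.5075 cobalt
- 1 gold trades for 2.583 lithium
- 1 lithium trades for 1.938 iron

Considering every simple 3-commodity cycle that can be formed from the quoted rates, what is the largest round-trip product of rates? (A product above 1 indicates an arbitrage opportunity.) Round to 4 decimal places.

1.1293

lithium→iron→gold→lithium: 1.938 × 0.2256 × 2.583 = 1.12932
copper→cobalt→iron→copper: 0.8358 × 1.951 × 0.6552 = 1.06840
copper→lithium→iron→copper: 0.8194 × 1.938 × 0.6552 = 1.04046
Maximum is lithium→iron→gold→lithium at 1.1293; arbitrage exists.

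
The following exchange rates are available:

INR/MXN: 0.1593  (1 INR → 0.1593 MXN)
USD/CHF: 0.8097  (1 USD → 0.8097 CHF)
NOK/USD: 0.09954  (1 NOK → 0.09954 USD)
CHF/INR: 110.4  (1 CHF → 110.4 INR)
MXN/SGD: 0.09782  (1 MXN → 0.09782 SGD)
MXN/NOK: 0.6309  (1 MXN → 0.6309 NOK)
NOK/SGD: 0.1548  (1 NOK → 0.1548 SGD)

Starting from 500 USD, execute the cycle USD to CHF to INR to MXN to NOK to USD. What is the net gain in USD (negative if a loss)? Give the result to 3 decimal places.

-52.867

500 USD × 0.8097 = 404.85 CHF
404.85 CHF × 110.4 = 44695.44 INR
44695.44 INR × 0.1593 = 7119.983592 MXN
7119.983592 MXN × 0.6309 = 4491.9976481928 NOK
4491.9976481928 NOK × 0.09954 = 447.133445901111312 USD
Net change: 447.133445901111312 − 500 = -52.866554098888688 USD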